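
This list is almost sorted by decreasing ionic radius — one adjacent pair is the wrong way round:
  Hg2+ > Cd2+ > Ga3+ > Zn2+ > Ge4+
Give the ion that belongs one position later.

Scanning neighbour by neighbour, only Ga3+/Zn2+ violates a trend: both have 28 electrons but Z(Ga)=31 > Z(Zn)=30, so Ga3+ should be the smaller of the two. That makes Ga3+ the one sitting a position early relative to where it belongs.

Ga3+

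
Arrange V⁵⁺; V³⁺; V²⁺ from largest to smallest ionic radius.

V²⁺ > V³⁺ > V⁵⁺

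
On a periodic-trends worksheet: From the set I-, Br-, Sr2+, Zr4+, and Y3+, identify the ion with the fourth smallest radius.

Br-

Tabulating Z and e⁻: Zr4+ (Z=40, 36 e⁻), Y3+ (Z=39, 36 e⁻), Sr2+ (Z=38, 36 e⁻), Br- (Z=35, 36 e⁻), I- (Z=53, 54 e⁻). Zr4+ < Y3+ (isoelectronic, higher Z=40 is smaller); Y3+ < Sr2+ (both 36 e⁻, Z=39>38); Sr2+ < Br- (both 36 e⁻, Z=38>35); Br- < I- (same group, 1 shell fewer).
That gives Zr4+ < Y3+ < Sr2+ < Br- < I-. From the smallest end, number 4 is Br-.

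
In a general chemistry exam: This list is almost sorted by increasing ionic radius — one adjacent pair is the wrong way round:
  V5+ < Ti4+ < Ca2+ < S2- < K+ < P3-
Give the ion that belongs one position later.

S2-

Check each adjacent pair. S2- and K+ are reversed: K+ and S2- share 18 electrons; the higher nuclear charge on K (Z=19) contracts it more, so K+ < S2-. No other neighbouring pair contradicts the periodic trends, so S2- is the ion listed too early.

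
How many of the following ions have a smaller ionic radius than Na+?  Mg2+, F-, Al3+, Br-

2

Tabulating Z and e⁻: Al3+: 10 e⁻, Z=13, Mg2+: 10 e⁻, Z=12, Na+: 10 e⁻, Z=11, F-: 10 e⁻, Z=9, Br-: 36 e⁻, Z=35. Al3+ < Mg2+ (both 10 e⁻, Z=13>12); Mg2+ < Na+ (both 10 e⁻, Z=12>11); Na+ < F- (isoelectronic, higher Z=11 is smaller); F- < Br- (same group, 2 shells fewer).
Ordering all of them (including Na+) by radius gives Al3+ < Mg2+ < Na+ < F- < Br-. So 2 are smaller.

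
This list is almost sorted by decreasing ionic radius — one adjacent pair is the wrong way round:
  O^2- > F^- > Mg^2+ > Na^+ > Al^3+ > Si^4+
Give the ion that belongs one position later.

Mg^2+

Check each adjacent pair. Mg^2+ and Na^+ are reversed: they are isoelectronic (10 e⁻) and Mg has more protons than Na (12 vs 11), making Mg^2+ smaller. No other neighbouring pair contradicts the periodic trends, so Mg^2+ is the ion listed too early.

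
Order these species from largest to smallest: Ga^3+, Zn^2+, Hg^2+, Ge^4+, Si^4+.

Hg^2+ > Zn^2+ > Ga^3+ > Ge^4+ > Si^4+

Work out protons and electrons: Si^4+ has 10 e⁻ (Z=14), Ge^4+ has 28 e⁻ (Z=32), Ga^3+ has 28 e⁻ (Z=31), Zn^2+ has 28 e⁻ (Z=30), Hg^2+ has 78 e⁻ (Z=80). Si^4+ < Ge^4+ (same group, period 3 vs 4); Ge^4+ < Ga^3+ (both 28 e⁻, Z=32>31); Ga^3+ < Zn^2+ (isoelectronic, higher Z=31 is smaller); Zn^2+ < Hg^2+ (same group, period 4 vs 6).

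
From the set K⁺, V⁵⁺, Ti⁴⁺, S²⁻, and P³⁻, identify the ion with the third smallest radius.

Each ion has 18 electrons. The ranking follows nuclear charge in reverse — greater Z gives a smaller radius. V⁵⁺ (Z=23), Ti⁴⁺ (Z=22), K⁺ (Z=19), S²⁻ (Z=16), P³⁻ (Z=15).
Ordering: V⁵⁺ < Ti⁴⁺ < K⁺ < S²⁻ < P³⁻. The third smallest is K⁺.

K⁺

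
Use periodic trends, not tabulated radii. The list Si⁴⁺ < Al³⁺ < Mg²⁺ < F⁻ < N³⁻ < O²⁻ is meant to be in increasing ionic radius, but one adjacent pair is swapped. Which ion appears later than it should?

The pair N³⁻, O²⁻ is the wrong way round — O²⁻ and N³⁻ share 10 electrons; the higher nuclear charge on O (Z=8) contracts it more, so O²⁻ < N³⁻. All other adjacent pairs agree with periodic trends, so O²⁻ is the misplaced ion.

O²⁻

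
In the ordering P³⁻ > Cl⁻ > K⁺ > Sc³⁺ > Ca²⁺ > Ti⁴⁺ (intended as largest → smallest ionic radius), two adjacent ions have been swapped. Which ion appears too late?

Ca²⁺

The pair Sc³⁺, Ca²⁺ is the wrong way round — both have 18 electrons but Z(Sc)=21 > Z(Ca)=20, so Sc³⁺ should be the smaller of the two. All other adjacent pairs agree with periodic trends, so Ca²⁺ is the misplaced ion.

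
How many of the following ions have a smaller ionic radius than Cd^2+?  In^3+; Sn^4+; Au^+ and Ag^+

Work out protons and electrons: Sn^4+: 46 e⁻, Z=50, In^3+: 46 e⁻, Z=49, Cd^2+: 46 e⁻, Z=48, Ag^+: 46 e⁻, Z=47, Au^+: 78 e⁻, Z=79. Sn^4+ < In^3+ (isoelectronic, higher Z=50 is smaller); In^3+ < Cd^2+ (both 46 e⁻, Z=49>48); Cd^2+ < Ag^+ (both 46 e⁻, Z=48>47); Ag^+ < Au^+ (same group, period 5 vs 6).
Overall: Sn^4+ < In^3+ < Cd^2+ < Ag^+ < Au^+. Cd^2+ has 2 below it and 2 above. That's 2.

2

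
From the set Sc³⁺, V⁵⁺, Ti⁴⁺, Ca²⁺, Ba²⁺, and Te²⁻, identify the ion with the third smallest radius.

Sc³⁺

Work out protons and electrons: V⁵⁺: 18 e⁻, Z=23, Ti⁴⁺: 18 e⁻, Z=22, Sc³⁺: 18 e⁻, Z=21, Ca²⁺: 18 e⁻, Z=20, Ba²⁺: 54 e⁻, Z=56, Te²⁻: 54 e⁻, Z=52. V⁵⁺ < Ti⁴⁺ (isoelectronic, higher Z=23 is smaller); Ti⁴⁺ < Sc³⁺ (both 18 e⁻, Z=22>21); Sc³⁺ < Ca²⁺ (both 18 e⁻, Z=21>20); Ca²⁺ < Ba²⁺ (same group, 2 shells fewer); Ba²⁺ < Te²⁻ (isoelectronic, higher Z=56 is smaller).
Ordering: V⁵⁺ < Ti⁴⁺ < Sc³⁺ < Ca²⁺ < Ba²⁺ < Te²⁻. The third smallest is Sc³⁺.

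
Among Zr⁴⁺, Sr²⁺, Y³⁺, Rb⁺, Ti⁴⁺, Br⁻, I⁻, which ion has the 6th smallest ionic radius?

Work out protons and electrons: Ti⁴⁺ has 18 e⁻ (Z=22), Zr⁴⁺ has 36 e⁻ (Z=40), Y³⁺ has 36 e⁻ (Z=39), Sr²⁺ has 36 e⁻ (Z=38), Rb⁺ has 36 e⁻ (Z=37), Br⁻ has 36 e⁻ (Z=35), I⁻ has 54 e⁻ (Z=53). Ti⁴⁺ < Zr⁴⁺ (same group, 1 shell fewer); Zr⁴⁺ < Y³⁺ (isoelectronic, higher Z=40 is smaller); Y³⁺ < Sr²⁺ (both 36 e⁻, Z=39>38); Sr²⁺ < Rb⁺ (isoelectronic, higher Z=38 is smaller); Rb⁺ < Br⁻ (isoelectronic, higher Z=37 is smaller); Br⁻ < I⁻ (same group, 1 shell fewer).
Full ascending order: Ti⁴⁺ < Zr⁴⁺ < Y³⁺ < Sr²⁺ < Rb⁺ < Br⁻ < I⁻. Counting from the smallest, position 6 is Br⁻.

Br⁻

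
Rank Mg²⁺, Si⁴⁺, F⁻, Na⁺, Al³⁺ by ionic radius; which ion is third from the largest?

Mg²⁺

Isoelectronic series (10 e⁻ each). Size is set by nuclear charge: more protons means a smaller ion. Si⁴⁺ (Z=14), Al³⁺ (Z=13), Mg²⁺ (Z=12), Na⁺ (Z=11), F⁻ (Z=9).
Full ascending order: Si⁴⁺ < Al³⁺ < Mg²⁺ < Na⁺ < F⁻. Counting from the largest, position 3 is Mg²⁺.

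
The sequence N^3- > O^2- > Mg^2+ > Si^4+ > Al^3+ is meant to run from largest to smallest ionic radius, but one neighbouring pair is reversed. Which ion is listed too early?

The pair Si^4+, Al^3+ is the wrong way round — Si^4+ and Al^3+ share 10 electrons; the higher nuclear charge on Si (Z=14) contracts it more, so Si^4+ < Al^3+. All other adjacent pairs agree with periodic trends, so Si^4+ is the misplaced ion.

Si^4+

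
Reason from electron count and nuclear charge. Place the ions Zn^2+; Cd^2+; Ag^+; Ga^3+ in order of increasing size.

Ga^3+ < Zn^2+ < Cd^2+ < Ag^+

Ga^3+ has 28 e⁻ (Z=31), Zn^2+ has 28 e⁻ (Z=30), Cd^2+ has 46 e⁻ (Z=48), Ag^+ has 46 e⁻ (Z=47). Ga^3+ < Zn^2+ (isoelectronic, higher Z=31 is smaller); Zn^2+ < Cd^2+ (same group, period 4 vs 5); Cd^2+ < Ag^+ (both 46 e⁻, Z=48>47).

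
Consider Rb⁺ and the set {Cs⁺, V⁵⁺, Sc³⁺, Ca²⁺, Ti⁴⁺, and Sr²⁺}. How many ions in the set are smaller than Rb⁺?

5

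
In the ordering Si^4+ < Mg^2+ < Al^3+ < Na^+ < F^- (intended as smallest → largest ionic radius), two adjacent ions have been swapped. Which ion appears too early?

Compare adjacent ions: both have 10 electrons but Z(Al)=13 > Z(Mg)=12, so Al^3+ should be the smaller of the two — yet in this increasing list Mg^2+ sits before Al^3+. Nothing else is reversed, so Mg^2+ should move one place to the right.

Mg^2+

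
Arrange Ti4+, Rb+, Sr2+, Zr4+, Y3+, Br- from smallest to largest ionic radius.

Electron counts and nuclear charges: Ti4+: 18 e⁻, Z=22, Zr4+: 36 e⁻, Z=40, Y3+: 36 e⁻, Z=39, Sr2+: 36 e⁻, Z=38, Rb+: 36 e⁻, Z=37, Br-: 36 e⁻, Z=35. Ti4+ < Zr4+ (same group, 1 shell fewer); Zr4+ < Y3+ (both 36 e⁻, Z=40>39); Y3+ < Sr2+ (both 36 e⁻, Z=39>38); Sr2+ < Rb+ (both 36 e⁻, Z=38>37); Rb+ < Br- (both 36 e⁻, Z=37>35).

Ti4+ < Zr4+ < Y3+ < Sr2+ < Rb+ < Br-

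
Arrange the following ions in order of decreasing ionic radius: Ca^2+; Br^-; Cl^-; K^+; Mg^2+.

Tabulating Z and e⁻: Mg^2+ has 10 e⁻ (Z=12), Ca^2+ has 18 e⁻ (Z=20), K^+ has 18 e⁻ (Z=19), Cl^- has 18 e⁻ (Z=17), Br^- has 36 e⁻ (Z=35). Mg^2+ < Ca^2+ (same group, 1 shell fewer); Ca^2+ < K^+ (isoelectronic, higher Z=20 is smaller); K^+ < Cl^- (isoelectronic, higher Z=19 is smaller); Cl^- < Br^- (same group, 1 shell fewer).

Br^- > Cl^- > K^+ > Ca^2+ > Mg^2+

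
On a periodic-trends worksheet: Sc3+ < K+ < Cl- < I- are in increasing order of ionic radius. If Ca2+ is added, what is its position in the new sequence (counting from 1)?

2

Tabulating Z and e⁻: Sc3+ has 18 e⁻ (Z=21), Ca2+ has 18 e⁻ (Z=20), K+ has 18 e⁻ (Z=19), Cl- has 18 e⁻ (Z=17), I- has 54 e⁻ (Z=53). Sc3+ < Ca2+ (isoelectronic, higher Z=21 is smaller); Ca2+ < K+ (both 18 e⁻, Z=20>19); K+ < Cl- (both 18 e⁻, Z=19>17); Cl- < I- (same group, period 3 vs 5).
Merged order: Sc3+ < Ca2+ < K+ < Cl- < I- — Ca2+ is number 2.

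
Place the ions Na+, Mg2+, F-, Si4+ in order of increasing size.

Si4+ < Mg2+ < Na+ < F-

Each ion has 10 electrons. The ranking follows nuclear charge in reverse — greater Z gives a smaller radius. Si4+ (Z=14), Mg2+ (Z=12), Na+ (Z=11), F- (Z=9).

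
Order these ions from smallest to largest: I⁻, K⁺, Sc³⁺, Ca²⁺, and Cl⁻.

Sc³⁺ < Ca²⁺ < K⁺ < Cl⁻ < I⁻

Electron counts and nuclear charges: Sc³⁺ has 18 e⁻ (Z=21), Ca²⁺ has 18 e⁻ (Z=20), K⁺ has 18 e⁻ (Z=19), Cl⁻ has 18 e⁻ (Z=17), I⁻ has 54 e⁻ (Z=53). Sc³⁺ < Ca²⁺ (both 18 e⁻, Z=21>20); Ca²⁺ < K⁺ (both 18 e⁻, Z=20>19); K⁺ < Cl⁻ (isoelectronic, higher Z=19 is smaller); Cl⁻ < I⁻ (same group, period 3 vs 5).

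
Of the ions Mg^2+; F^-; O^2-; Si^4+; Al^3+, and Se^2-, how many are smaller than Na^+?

3

Si^4+: 10 e⁻, Z=14, Al^3+: 10 e⁻, Z=13, Mg^2+: 10 e⁻, Z=12, Na^+: 10 e⁻, Z=11, F^-: 10 e⁻, Z=9, O^2-: 10 e⁻, Z=8, Se^2-: 36 e⁻, Z=34. Si^4+ < Al^3+ (both 10 e⁻, Z=14>13); Al^3+ < Mg^2+ (both 10 e⁻, Z=13>12); Mg^2+ < Na^+ (isoelectronic, higher Z=12 is smaller); Na^+ < F^- (both 10 e⁻, Z=11>9); F^- < O^2- (isoelectronic, higher Z=9 is smaller); O^2- < Se^2- (same group, 2 shells fewer).
Relative to Na^+, the ions that are smaller are Si^4+, Al^3+, Mg^2+. Count: 3.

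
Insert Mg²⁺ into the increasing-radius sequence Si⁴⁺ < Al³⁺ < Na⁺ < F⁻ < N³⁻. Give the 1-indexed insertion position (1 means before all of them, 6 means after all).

Each ion has 10 electrons. The ranking follows nuclear charge in reverse — greater Z gives a smaller radius. Si⁴⁺ (Z=14), Al³⁺ (Z=13), Mg²⁺ (Z=12), Na⁺ (Z=11), F⁻ (Z=9), N³⁻ (Z=7).
Putting Mg²⁺ in gives Si⁴⁺ < Al³⁺ < Mg²⁺ < Na⁺ < F⁻ < N³⁻; it lands at slot 3.

3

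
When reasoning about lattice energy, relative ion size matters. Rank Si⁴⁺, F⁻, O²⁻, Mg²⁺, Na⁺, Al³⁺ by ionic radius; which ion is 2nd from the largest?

Isoelectronic series (10 e⁻ each). Size is set by nuclear charge: more protons means a smaller ion. Si⁴⁺ (Z=14), Al³⁺ (Z=13), Mg²⁺ (Z=12), Na⁺ (Z=11), F⁻ (Z=9), O²⁻ (Z=8).
That gives Si⁴⁺ < Al³⁺ < Mg²⁺ < Na⁺ < F⁻ < O²⁻. From the largest end, number 2 is F⁻.

F⁻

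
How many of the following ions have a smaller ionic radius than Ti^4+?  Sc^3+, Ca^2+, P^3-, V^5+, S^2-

1

Each ion has 18 electrons. The ranking follows nuclear charge in reverse — greater Z gives a smaller radius. V^5+ (Z=23), Ti^4+ (Z=22), Sc^3+ (Z=21), Ca^2+ (Z=20), S^2- (Z=16), P^3- (Z=15).
Relative to Ti^4+, the ions that are smaller are V^5+. So 1 is smaller.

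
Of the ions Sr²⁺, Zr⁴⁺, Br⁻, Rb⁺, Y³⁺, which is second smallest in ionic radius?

These species are isoelectronic with 36 electrons. The only difference is the number of protons: Zr⁴⁺ (Z=40), Y³⁺ (Z=39), Sr²⁺ (Z=38), Rb⁺ (Z=37), Br⁻ (Z=35). The strongest nuclear pull (Zr⁴⁺) gives the smallest ion.
So the order is Zr⁴⁺ < Y³⁺ < Sr²⁺ < Rb⁺ < Br⁻; the 2nd-smallest ion is Y³⁺.

Y³⁺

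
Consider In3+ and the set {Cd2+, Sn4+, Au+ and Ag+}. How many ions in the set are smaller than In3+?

1

Electron counts and nuclear charges: Sn4+ (Z=50, 46 e⁻), In3+ (Z=49, 46 e⁻), Cd2+ (Z=48, 46 e⁻), Ag+ (Z=47, 46 e⁻), Au+ (Z=79, 78 e⁻). Sn4+ < In3+ (both 46 e⁻, Z=50>49); In3+ < Cd2+ (both 46 e⁻, Z=49>48); Cd2+ < Ag+ (isoelectronic, higher Z=48 is smaller); Ag+ < Au+ (same group, 1 shell fewer).
Ordering all of them (including In3+) by radius gives Sn4+ < In3+ < Cd2+ < Ag+ < Au+. That's 1.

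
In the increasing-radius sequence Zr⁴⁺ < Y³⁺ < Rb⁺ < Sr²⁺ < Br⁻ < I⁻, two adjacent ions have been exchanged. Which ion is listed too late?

Sr²⁺

Check each adjacent pair. Rb⁺ and Sr²⁺ are reversed: they are isoelectronic (36 e⁻) and Sr has more protons than Rb (38 vs 37), making Sr²⁺ smaller. No other neighbouring pair contradicts the periodic trends, so Sr²⁺ is the ion listed too late.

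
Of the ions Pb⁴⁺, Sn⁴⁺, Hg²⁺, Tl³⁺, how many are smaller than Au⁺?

4

Sn⁴⁺: 46 e⁻, Z=50, Pb⁴⁺: 78 e⁻, Z=82, Tl³⁺: 78 e⁻, Z=81, Hg²⁺: 78 e⁻, Z=80, Au⁺: 78 e⁻, Z=79. Sn⁴⁺ < Pb⁴⁺ (same group, 1 shell fewer); Pb⁴⁺ < Tl³⁺ (both 78 e⁻, Z=82>81); Tl³⁺ < Hg²⁺ (isoelectronic, higher Z=81 is smaller); Hg²⁺ < Au⁺ (isoelectronic, higher Z=80 is smaller).
Placing each against Au⁺: smaller — Sn⁴⁺, Pb⁴⁺, Tl³⁺, Hg²⁺; larger — none. Count: 4.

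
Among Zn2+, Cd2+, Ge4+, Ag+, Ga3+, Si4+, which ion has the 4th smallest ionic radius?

Work out protons and electrons: Si4+ (Z=14, 10 e⁻), Ge4+ (Z=32, 28 e⁻), Ga3+ (Z=31, 28 e⁻), Zn2+ (Z=30, 28 e⁻), Cd2+ (Z=48, 46 e⁻), Ag+ (Z=47, 46 e⁻). Si4+ < Ge4+ (same group, period 3 vs 4); Ge4+ < Ga3+ (both 28 e⁻, Z=32>31); Ga3+ < Zn2+ (both 28 e⁻, Z=31>30); Zn2+ < Cd2+ (same group, period 4 vs 5); Cd2+ < Ag+ (isoelectronic, higher Z=48 is smaller).
That gives Si4+ < Ge4+ < Ga3+ < Zn2+ < Cd2+ < Ag+. From the smallest end, number 4 is Zn2+.

Zn2+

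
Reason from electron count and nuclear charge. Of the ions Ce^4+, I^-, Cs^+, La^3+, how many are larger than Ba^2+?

2

All of these have 54 electrons (isoelectronic). With the same electron cloud, the ion with the most protons pulls it in tightest. Nuclear charges: Ce^4+ (Z=58), La^3+ (Z=57), Ba^2+ (Z=56), Cs^+ (Z=55), I^- (Z=53). Highest Z is smallest.
Ordering all of them (including Ba^2+) by radius gives Ce^4+ < La^3+ < Ba^2+ < Cs^+ < I^-. So 2 are larger.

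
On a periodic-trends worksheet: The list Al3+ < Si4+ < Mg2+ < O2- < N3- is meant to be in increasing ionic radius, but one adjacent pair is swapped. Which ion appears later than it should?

Check each adjacent pair. Al3+ and Si4+ are reversed: Si4+ and Al3+ share 10 electrons; the higher nuclear charge on Si (Z=14) contracts it more, so Si4+ < Al3+. No other neighbouring pair contradicts the periodic trends, so Si4+ is the ion listed too late.

Si4+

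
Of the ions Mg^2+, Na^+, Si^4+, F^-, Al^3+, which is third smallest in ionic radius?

Isoelectronic series (10 e⁻ each). Size is set by nuclear charge: more protons means a smaller ion. Si^4+ (Z=14), Al^3+ (Z=13), Mg^2+ (Z=12), Na^+ (Z=11), F^- (Z=9).
Ordering: Si^4+ < Al^3+ < Mg^2+ < Na^+ < F^-. The third smallest is Mg^2+.

Mg^2+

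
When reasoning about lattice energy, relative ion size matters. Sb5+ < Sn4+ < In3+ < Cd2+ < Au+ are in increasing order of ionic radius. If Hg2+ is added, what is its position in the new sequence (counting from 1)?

5

First list Z and electron count for each: Sb5+ (Z=51, 46 e⁻), Sn4+ (Z=50, 46 e⁻), In3+ (Z=49, 46 e⁻), Cd2+ (Z=48, 46 e⁻), Hg2+ (Z=80, 78 e⁻), Au+ (Z=79, 78 e⁻). Sb5+ < Sn4+ (isoelectronic, higher Z=51 is smaller); Sn4+ < In3+ (both 46 e⁻, Z=50>49); In3+ < Cd2+ (both 46 e⁻, Z=49>48); Cd2+ < Hg2+ (same group, period 5 vs 6); Hg2+ < Au+ (both 78 e⁻, Z=80>79).
Merged order: Sb5+ < Sn4+ < In3+ < Cd2+ < Hg2+ < Au+ — Hg2+ is number 5.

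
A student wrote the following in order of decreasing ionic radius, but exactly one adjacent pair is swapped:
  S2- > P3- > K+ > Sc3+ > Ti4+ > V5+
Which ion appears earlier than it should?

S2-

Scanning neighbour by neighbour, only S2-/P3- violates a trend: they are isoelectronic (18 e⁻) and S has more protons than P (16 vs 15), making S2- smaller. That makes S2- the one sitting a position early relative to where it belongs.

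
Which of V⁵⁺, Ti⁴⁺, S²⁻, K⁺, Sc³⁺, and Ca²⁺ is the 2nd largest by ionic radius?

K⁺

Isoelectronic series (18 e⁻ each). Size is set by nuclear charge: more protons means a smaller ion. V⁵⁺ (Z=23), Ti⁴⁺ (Z=22), Sc³⁺ (Z=21), Ca²⁺ (Z=20), K⁺ (Z=19), S²⁻ (Z=16).
Ordering: V⁵⁺ < Ti⁴⁺ < Sc³⁺ < Ca²⁺ < K⁺ < S²⁻. The 2nd largest is K⁺.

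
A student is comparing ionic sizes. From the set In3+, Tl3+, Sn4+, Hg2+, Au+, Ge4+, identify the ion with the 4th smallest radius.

First list Z and electron count for each: Ge4+ (Z=32, 28 e⁻), Sn4+ (Z=50, 46 e⁻), In3+ (Z=49, 46 e⁻), Tl3+ (Z=81, 78 e⁻), Hg2+ (Z=80, 78 e⁻), Au+ (Z=79, 78 e⁻). Ge4+ < Sn4+ (same group, 1 shell fewer); Sn4+ < In3+ (both 46 e⁻, Z=50>49); In3+ < Tl3+ (same group, 1 shell fewer); Tl3+ < Hg2+ (isoelectronic, higher Z=81 is smaller); Hg2+ < Au+ (both 78 e⁻, Z=80>79).
That gives Ge4+ < Sn4+ < In3+ < Tl3+ < Hg2+ < Au+. From the smallest end, number 4 is Tl3+.

Tl3+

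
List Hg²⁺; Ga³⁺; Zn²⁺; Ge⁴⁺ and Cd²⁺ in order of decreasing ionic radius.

Electron counts and nuclear charges: Ge⁴⁺ (Z=32, 28 e⁻), Ga³⁺ (Z=31, 28 e⁻), Zn²⁺ (Z=30, 28 e⁻), Cd²⁺ (Z=48, 46 e⁻), Hg²⁺ (Z=80, 78 e⁻). Ge⁴⁺ < Ga³⁺ (both 28 e⁻, Z=32>31); Ga³⁺ < Zn²⁺ (both 28 e⁻, Z=31>30); Zn²⁺ < Cd²⁺ (same group, period 4 vs 5); Cd²⁺ < Hg²⁺ (same group, period 5 vs 6).

Hg²⁺ > Cd²⁺ > Zn²⁺ > Ga³⁺ > Ge⁴⁺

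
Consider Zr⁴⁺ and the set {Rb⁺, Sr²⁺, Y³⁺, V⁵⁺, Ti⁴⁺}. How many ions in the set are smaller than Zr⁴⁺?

V⁵⁺ has 18 e⁻ (Z=23), Ti⁴⁺ has 18 e⁻ (Z=22), Zr⁴⁺ has 36 e⁻ (Z=40), Y³⁺ has 36 e⁻ (Z=39), Sr²⁺ has 36 e⁻ (Z=38), Rb⁺ has 36 e⁻ (Z=37). V⁵⁺ < Ti⁴⁺ (both 18 e⁻, Z=23>22); Ti⁴⁺ < Zr⁴⁺ (same group, 1 shell fewer); Zr⁴⁺ < Y³⁺ (isoelectronic, higher Z=40 is smaller); Y³⁺ < Sr²⁺ (isoelectronic, higher Z=39 is smaller); Sr²⁺ < Rb⁺ (isoelectronic, higher Z=38 is smaller).
Overall: V⁵⁺ < Ti⁴⁺ < Zr⁴⁺ < Y³⁺ < Sr²⁺ < Rb⁺. Zr⁴⁺ has 2 below it and 3 above. That's 2.

2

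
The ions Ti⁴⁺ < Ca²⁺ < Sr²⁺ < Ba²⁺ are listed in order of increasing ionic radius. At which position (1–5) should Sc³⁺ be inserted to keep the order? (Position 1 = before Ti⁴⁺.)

2

Tabulating Z and e⁻: Ti⁴⁺: 18 e⁻, Z=22, Sc³⁺: 18 e⁻, Z=21, Ca²⁺: 18 e⁻, Z=20, Sr²⁺: 36 e⁻, Z=38, Ba²⁺: 54 e⁻, Z=56. Ti⁴⁺ < Sc³⁺ (both 18 e⁻, Z=22>21); Sc³⁺ < Ca²⁺ (isoelectronic, higher Z=21 is smaller); Ca²⁺ < Sr²⁺ (same group, period 4 vs 5); Sr²⁺ < Ba²⁺ (same group, period 5 vs 6).
The complete sequence is Ti⁴⁺ < Sc³⁺ < Ca²⁺ < Sr²⁺ < Ba²⁺. Sc³⁺ sits at position 2.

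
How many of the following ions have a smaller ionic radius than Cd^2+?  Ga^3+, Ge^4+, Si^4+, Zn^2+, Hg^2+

4

First list Z and electron count for each: Si^4+ (Z=14, 10 e⁻), Ge^4+ (Z=32, 28 e⁻), Ga^3+ (Z=31, 28 e⁻), Zn^2+ (Z=30, 28 e⁻), Cd^2+ (Z=48, 46 e⁻), Hg^2+ (Z=80, 78 e⁻). Si^4+ < Ge^4+ (same group, period 3 vs 4); Ge^4+ < Ga^3+ (both 28 e⁻, Z=32>31); Ga^3+ < Zn^2+ (both 28 e⁻, Z=31>30); Zn^2+ < Cd^2+ (same group, 1 shell fewer); Cd^2+ < Hg^2+ (same group, period 5 vs 6).
Placing each against Cd^2+: smaller — Si^4+, Ge^4+, Ga^3+, Zn^2+; larger — Hg^2+. Count: 4.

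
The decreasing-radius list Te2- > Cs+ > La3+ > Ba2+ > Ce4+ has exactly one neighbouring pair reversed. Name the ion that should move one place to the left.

Ba2+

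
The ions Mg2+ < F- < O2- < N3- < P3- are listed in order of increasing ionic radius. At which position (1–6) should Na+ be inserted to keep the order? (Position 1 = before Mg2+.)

2

Mg2+: 10 e⁻, Z=12, Na+: 10 e⁻, Z=11, F-: 10 e⁻, Z=9, O2-: 10 e⁻, Z=8, N3-: 10 e⁻, Z=7, P3-: 18 e⁻, Z=15. Mg2+ < Na+ (both 10 e⁻, Z=12>11); Na+ < F- (isoelectronic, higher Z=11 is smaller); F- < O2- (both 10 e⁻, Z=9>8); O2- < N3- (isoelectronic, higher Z=8 is smaller); N3- < P3- (same group, period 2 vs 3).
The complete sequence is Mg2+ < Na+ < F- < O2- < N3- < P3-. Na+ sits at position 2.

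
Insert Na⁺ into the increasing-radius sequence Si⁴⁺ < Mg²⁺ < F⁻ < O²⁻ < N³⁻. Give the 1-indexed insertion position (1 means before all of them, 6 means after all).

These species are isoelectronic with 10 electrons. The only difference is the number of protons: Si⁴⁺ (Z=14), Mg²⁺ (Z=12), Na⁺ (Z=11), F⁻ (Z=9), O²⁻ (Z=8), N³⁻ (Z=7). The strongest nuclear pull (Si⁴⁺) gives the smallest ion.
Merged order: Si⁴⁺ < Mg²⁺ < Na⁺ < F⁻ < O²⁻ < N³⁻ — Na⁺ is number 3.

3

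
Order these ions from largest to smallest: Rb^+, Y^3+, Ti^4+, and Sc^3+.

Electron counts and nuclear charges: Ti^4+ (Z=22, 18 e⁻), Sc^3+ (Z=21, 18 e⁻), Y^3+ (Z=39, 36 e⁻), Rb^+ (Z=37, 36 e⁻). Ti^4+ < Sc^3+ (both 18 e⁻, Z=22>21); Sc^3+ < Y^3+ (same group, 1 shell fewer); Y^3+ < Rb^+ (both 36 e⁻, Z=39>37).

Rb^+ > Y^3+ > Sc^3+ > Ti^4+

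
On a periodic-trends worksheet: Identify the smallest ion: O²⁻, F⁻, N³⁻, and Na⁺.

Na⁺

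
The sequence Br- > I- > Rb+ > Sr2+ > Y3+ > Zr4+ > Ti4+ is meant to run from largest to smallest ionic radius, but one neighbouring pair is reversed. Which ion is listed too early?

Scanning neighbour by neighbour, only Br-/I- violates a trend: same group and charge — period 4 sits above period 5, so Br- is smaller. That makes Br- the one sitting a position early relative to where it belongs.

Br-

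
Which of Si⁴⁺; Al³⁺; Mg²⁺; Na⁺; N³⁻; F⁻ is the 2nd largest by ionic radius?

F⁻

These species are isoelectronic with 10 electrons. The only difference is the number of protons: Si⁴⁺ (Z=14), Al³⁺ (Z=13), Mg²⁺ (Z=12), Na⁺ (Z=11), F⁻ (Z=9), N³⁻ (Z=7). The strongest nuclear pull (Si⁴⁺) gives the smallest ion.
Full ascending order: Si⁴⁺ < Al³⁺ < Mg²⁺ < Na⁺ < F⁻ < N³⁻. Counting from the largest, position 2 is F⁻.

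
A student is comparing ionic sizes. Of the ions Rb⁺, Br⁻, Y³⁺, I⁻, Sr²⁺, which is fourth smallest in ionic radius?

Br⁻

Electron counts and nuclear charges: Y³⁺: 36 e⁻, Z=39, Sr²⁺: 36 e⁻, Z=38, Rb⁺: 36 e⁻, Z=37, Br⁻: 36 e⁻, Z=35, I⁻: 54 e⁻, Z=53. Y³⁺ < Sr²⁺ (both 36 e⁻, Z=39>38); Sr²⁺ < Rb⁺ (isoelectronic, higher Z=38 is smaller); Rb⁺ < Br⁻ (isoelectronic, higher Z=37 is smaller); Br⁻ < I⁻ (same group, period 4 vs 5).
Full ascending order: Y³⁺ < Sr²⁺ < Rb⁺ < Br⁻ < I⁻. Counting from the smallest, position 4 is Br⁻.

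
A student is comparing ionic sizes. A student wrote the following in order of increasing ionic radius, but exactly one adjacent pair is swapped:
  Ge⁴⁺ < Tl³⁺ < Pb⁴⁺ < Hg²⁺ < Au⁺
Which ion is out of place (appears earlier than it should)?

Tl³⁺

Check each adjacent pair. Tl³⁺ and Pb⁴⁺ are reversed: Pb⁴⁺ and Tl³⁺ share 78 electrons; the higher nuclear charge on Pb (Z=82) contracts it more, so Pb⁴⁺ < Tl³⁺. No other neighbouring pair contradicts the periodic trends, so Tl³⁺ is the ion listed too early.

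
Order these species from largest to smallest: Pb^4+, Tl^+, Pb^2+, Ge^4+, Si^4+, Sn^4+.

Tl^+ > Pb^2+ > Pb^4+ > Sn^4+ > Ge^4+ > Si^4+

Electron counts and nuclear charges: Si^4+ (Z=14, 10 e⁻), Ge^4+ (Z=32, 28 e⁻), Sn^4+ (Z=50, 46 e⁻), Pb^4+ (Z=82, 78 e⁻), Pb^2+ (Z=82, 80 e⁻), Tl^+ (Z=81, 80 e⁻). Si^4+ < Ge^4+ (same group, 1 shell fewer); Ge^4+ < Sn^4+ (same group, 1 shell fewer); Sn^4+ < Pb^4+ (same group, 1 shell fewer); Pb^4+ < Pb^2+ (same element, +4 vs +2); Pb^2+ < Tl^+ (isoelectronic, higher Z=82 is smaller).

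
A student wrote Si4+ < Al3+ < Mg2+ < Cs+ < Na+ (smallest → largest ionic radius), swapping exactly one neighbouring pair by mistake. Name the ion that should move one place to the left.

Compare adjacent ions: same group and charge — period 3 sits above period 6, so Na+ is smaller — yet in this increasing list Cs+ sits before Na+. Nothing else is reversed, so Na+ should move one place to the left.

Na+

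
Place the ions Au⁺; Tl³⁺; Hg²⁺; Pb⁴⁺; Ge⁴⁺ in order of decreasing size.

Au⁺ > Hg²⁺ > Tl³⁺ > Pb⁴⁺ > Ge⁴⁺

Ge⁴⁺ (Z=32, 28 e⁻), Pb⁴⁺ (Z=82, 78 e⁻), Tl³⁺ (Z=81, 78 e⁻), Hg²⁺ (Z=80, 78 e⁻), Au⁺ (Z=79, 78 e⁻). Ge⁴⁺ < Pb⁴⁺ (same group, 2 shells fewer); Pb⁴⁺ < Tl³⁺ (both 78 e⁻, Z=82>81); Tl³⁺ < Hg²⁺ (isoelectronic, higher Z=81 is smaller); Hg²⁺ < Au⁺ (both 78 e⁻, Z=80>79).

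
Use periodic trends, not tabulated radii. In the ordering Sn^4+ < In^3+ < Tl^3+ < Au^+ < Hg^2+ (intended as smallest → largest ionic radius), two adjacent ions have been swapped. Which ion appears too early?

Au^+

The pair Au^+, Hg^2+ is the wrong way round — they are isoelectronic (78 e⁻) and Hg has more protons than Au (80 vs 79), making Hg^2+ smaller. All other adjacent pairs agree with periodic trends, so Au^+ is the misplaced ion.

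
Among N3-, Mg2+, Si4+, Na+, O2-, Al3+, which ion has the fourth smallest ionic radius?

Isoelectronic series (10 e⁻ each). Size is set by nuclear charge: more protons means a smaller ion. Si4+ (Z=14), Al3+ (Z=13), Mg2+ (Z=12), Na+ (Z=11), O2- (Z=8), N3- (Z=7).
So the order is Si4+ < Al3+ < Mg2+ < Na+ < O2- < N3-; the 4th-smallest ion is Na+.

Na+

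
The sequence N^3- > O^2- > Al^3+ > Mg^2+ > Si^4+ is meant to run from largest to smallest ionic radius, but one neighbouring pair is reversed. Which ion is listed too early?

Al^3+

Check each adjacent pair. Al^3+ and Mg^2+ are reversed: they are isoelectronic (10 e⁻) and Al has more protons than Mg (13 vs 12), making Al^3+ smaller. No other neighbouring pair contradicts the periodic trends, so Al^3+ is the ion listed too early.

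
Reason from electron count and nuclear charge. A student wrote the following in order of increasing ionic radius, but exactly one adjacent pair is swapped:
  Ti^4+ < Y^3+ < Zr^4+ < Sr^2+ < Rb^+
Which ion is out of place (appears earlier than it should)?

Y^3+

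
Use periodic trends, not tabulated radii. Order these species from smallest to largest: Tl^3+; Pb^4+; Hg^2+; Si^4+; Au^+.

Si^4+ < Pb^4+ < Tl^3+ < Hg^2+ < Au^+

Electron counts and nuclear charges: Si^4+ has 10 e⁻ (Z=14), Pb^4+ has 78 e⁻ (Z=82), Tl^3+ has 78 e⁻ (Z=81), Hg^2+ has 78 e⁻ (Z=80), Au^+ has 78 e⁻ (Z=79). Si^4+ < Pb^4+ (same group, period 3 vs 6); Pb^4+ < Tl^3+ (isoelectronic, higher Z=82 is smaller); Tl^3+ < Hg^2+ (both 78 e⁻, Z=81>80); Hg^2+ < Au^+ (isoelectronic, higher Z=80 is smaller).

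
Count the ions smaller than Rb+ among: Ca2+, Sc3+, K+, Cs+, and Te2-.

3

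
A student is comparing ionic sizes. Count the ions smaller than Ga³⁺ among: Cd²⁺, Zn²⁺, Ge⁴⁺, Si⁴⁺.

2

Work out protons and electrons: Si⁴⁺ has 10 e⁻ (Z=14), Ge⁴⁺ has 28 e⁻ (Z=32), Ga³⁺ has 28 e⁻ (Z=31), Zn²⁺ has 28 e⁻ (Z=30), Cd²⁺ has 46 e⁻ (Z=48). Si⁴⁺ < Ge⁴⁺ (same group, period 3 vs 4); Ge⁴⁺ < Ga³⁺ (both 28 e⁻, Z=32>31); Ga³⁺ < Zn²⁺ (isoelectronic, higher Z=31 is smaller); Zn²⁺ < Cd²⁺ (same group, period 4 vs 5).
Relative to Ga³⁺, the ions that are smaller are Si⁴⁺, Ge⁴⁺. So 2 are smaller.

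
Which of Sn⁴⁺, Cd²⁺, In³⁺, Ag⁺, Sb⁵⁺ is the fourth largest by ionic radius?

Each ion has 46 electrons. The ranking follows nuclear charge in reverse — greater Z gives a smaller radius. Sb⁵⁺ (Z=51), Sn⁴⁺ (Z=50), In³⁺ (Z=49), Cd²⁺ (Z=48), Ag⁺ (Z=47).
Full ascending order: Sb⁵⁺ < Sn⁴⁺ < In³⁺ < Cd²⁺ < Ag⁺. Counting from the largest, position 4 is Sn⁴⁺.

Sn⁴⁺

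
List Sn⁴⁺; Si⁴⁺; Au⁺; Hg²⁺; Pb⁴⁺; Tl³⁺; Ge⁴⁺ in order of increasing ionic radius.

Si⁴⁺ < Ge⁴⁺ < Sn⁴⁺ < Pb⁴⁺ < Tl³⁺ < Hg²⁺ < Au⁺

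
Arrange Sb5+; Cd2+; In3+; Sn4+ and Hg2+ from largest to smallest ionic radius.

Hg2+ > Cd2+ > In3+ > Sn4+ > Sb5+

Sb5+: 46 e⁻, Z=51, Sn4+: 46 e⁻, Z=50, In3+: 46 e⁻, Z=49, Cd2+: 46 e⁻, Z=48, Hg2+: 78 e⁻, Z=80. Sb5+ < Sn4+ (isoelectronic, higher Z=51 is smaller); Sn4+ < In3+ (isoelectronic, higher Z=50 is smaller); In3+ < Cd2+ (both 46 e⁻, Z=49>48); Cd2+ < Hg2+ (same group, 1 shell fewer).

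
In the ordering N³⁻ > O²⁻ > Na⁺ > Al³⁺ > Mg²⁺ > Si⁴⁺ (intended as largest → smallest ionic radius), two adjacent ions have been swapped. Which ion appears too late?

Mg²⁺

The pair Al³⁺, Mg²⁺ is the wrong way round — both have 10 electrons but Z(Al)=13 > Z(Mg)=12, so Al³⁺ should be the smaller of the two. All other adjacent pairs agree with periodic trends, so Mg²⁺ is the misplaced ion.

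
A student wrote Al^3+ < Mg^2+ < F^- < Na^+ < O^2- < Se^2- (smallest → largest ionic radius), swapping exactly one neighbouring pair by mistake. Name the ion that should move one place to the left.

Na^+

Compare adjacent ions: they are isoelectronic (10 e⁻) and Na has more protons than F (11 vs 9), making Na^+ smaller — yet in this increasing list F^- sits before Na^+. Nothing else is reversed, so Na^+ should move one place to the left.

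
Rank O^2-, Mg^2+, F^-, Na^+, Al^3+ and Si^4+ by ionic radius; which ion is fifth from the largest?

Al^3+

All of these have 10 electrons (isoelectronic). With the same electron cloud, the ion with the most protons pulls it in tightest. Nuclear charges: Si^4+ (Z=14), Al^3+ (Z=13), Mg^2+ (Z=12), Na^+ (Z=11), F^- (Z=9), O^2- (Z=8). Highest Z is smallest.
So the order is Si^4+ < Al^3+ < Mg^2+ < Na^+ < F^- < O^2-; the 5th-largest ion is Al^3+.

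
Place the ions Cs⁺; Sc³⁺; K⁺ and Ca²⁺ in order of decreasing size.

Electron counts and nuclear charges: Sc³⁺: 18 e⁻, Z=21, Ca²⁺: 18 e⁻, Z=20, K⁺: 18 e⁻, Z=19, Cs⁺: 54 e⁻, Z=55. Sc³⁺ < Ca²⁺ (both 18 e⁻, Z=21>20); Ca²⁺ < K⁺ (isoelectronic, higher Z=20 is smaller); K⁺ < Cs⁺ (same group, 2 shells fewer).

Cs⁺ > K⁺ > Ca²⁺ > Sc³⁺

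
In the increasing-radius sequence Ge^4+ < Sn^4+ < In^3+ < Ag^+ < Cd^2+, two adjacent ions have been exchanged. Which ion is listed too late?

Scanning neighbour by neighbour, only Ag^+/Cd^2+ violates a trend: they are isoelectronic (46 e⁻) and Cd has more protons than Ag (48 vs 47), making Cd^2+ smaller. That makes Cd^2+ the one sitting a position late relative to where it belongs.

Cd^2+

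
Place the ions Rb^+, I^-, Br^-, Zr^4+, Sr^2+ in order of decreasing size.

Electron counts and nuclear charges: Zr^4+ has 36 e⁻ (Z=40), Sr^2+ has 36 e⁻ (Z=38), Rb^+ has 36 e⁻ (Z=37), Br^- has 36 e⁻ (Z=35), I^- has 54 e⁻ (Z=53). Zr^4+ < Sr^2+ (both 36 e⁻, Z=40>38); Sr^2+ < Rb^+ (isoelectronic, higher Z=38 is smaller); Rb^+ < Br^- (both 36 e⁻, Z=37>35); Br^- < I^- (same group, period 4 vs 5).

I^- > Br^- > Rb^+ > Sr^2+ > Zr^4+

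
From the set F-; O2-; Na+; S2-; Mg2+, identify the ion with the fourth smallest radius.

O2-

Work out protons and electrons: Mg2+ (Z=12, 10 e⁻), Na+ (Z=11, 10 e⁻), F- (Z=9, 10 e⁻), O2- (Z=8, 10 e⁻), S2- (Z=16, 18 e⁻). Mg2+ < Na+ (isoelectronic, higher Z=12 is smaller); Na+ < F- (isoelectronic, higher Z=11 is smaller); F- < O2- (both 10 e⁻, Z=9>8); O2- < S2- (same group, period 2 vs 3).
Full ascending order: Mg2+ < Na+ < F- < O2- < S2-. Counting from the smallest, position 4 is O2-.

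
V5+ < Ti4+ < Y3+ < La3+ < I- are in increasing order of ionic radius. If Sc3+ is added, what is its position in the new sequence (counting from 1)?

3

Tabulating Z and e⁻: V5+ has 18 e⁻ (Z=23), Ti4+ has 18 e⁻ (Z=22), Sc3+ has 18 e⁻ (Z=21), Y3+ has 36 e⁻ (Z=39), La3+ has 54 e⁻ (Z=57), I- has 54 e⁻ (Z=53). V5+ < Ti4+ (isoelectronic, higher Z=23 is smaller); Ti4+ < Sc3+ (isoelectronic, higher Z=22 is smaller); Sc3+ < Y3+ (same group, period 4 vs 5); Y3+ < La3+ (same group, period 5 vs 6); La3+ < I- (both 54 e⁻, Z=57>53).
The complete sequence is V5+ < Ti4+ < Sc3+ < Y3+ < La3+ < I-. Sc3+ sits at position 3.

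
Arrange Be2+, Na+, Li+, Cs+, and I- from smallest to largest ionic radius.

Tabulating Z and e⁻: Be2+ has 2 e⁻ (Z=4), Li+ has 2 e⁻ (Z=3), Na+ has 10 e⁻ (Z=11), Cs+ has 54 e⁻ (Z=55), I- has 54 e⁻ (Z=53). Be2+ < Li+ (both 2 e⁻, Z=4>3); Li+ < Na+ (same group, period 2 vs 3); Na+ < Cs+ (same group, period 3 vs 6); Cs+ < I- (both 54 e⁻, Z=55>53).

Be2+ < Li+ < Na+ < Cs+ < I-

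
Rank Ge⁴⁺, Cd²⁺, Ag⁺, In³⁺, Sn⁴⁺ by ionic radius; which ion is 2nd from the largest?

Electron counts and nuclear charges: Ge⁴⁺: 28 e⁻, Z=32, Sn⁴⁺: 46 e⁻, Z=50, In³⁺: 46 e⁻, Z=49, Cd²⁺: 46 e⁻, Z=48, Ag⁺: 46 e⁻, Z=47. Ge⁴⁺ < Sn⁴⁺ (same group, 1 shell fewer); Sn⁴⁺ < In³⁺ (both 46 e⁻, Z=50>49); In³⁺ < Cd²⁺ (isoelectronic, higher Z=49 is smaller); Cd²⁺ < Ag⁺ (both 46 e⁻, Z=48>47).
Full ascending order: Ge⁴⁺ < Sn⁴⁺ < In³⁺ < Cd²⁺ < Ag⁺. Counting from the largest, position 2 is Cd²⁺.

Cd²⁺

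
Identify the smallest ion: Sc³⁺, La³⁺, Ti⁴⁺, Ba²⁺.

Electron counts and nuclear charges: Ti⁴⁺ (Z=22, 18 e⁻), Sc³⁺ (Z=21, 18 e⁻), La³⁺ (Z=57, 54 e⁻), Ba²⁺ (Z=56, 54 e⁻). Ti⁴⁺ < Sc³⁺ (both 18 e⁻, Z=22>21); Sc³⁺ < La³⁺ (same group, 2 shells fewer); La³⁺ < Ba²⁺ (isoelectronic, higher Z=57 is smaller).

Ti⁴⁺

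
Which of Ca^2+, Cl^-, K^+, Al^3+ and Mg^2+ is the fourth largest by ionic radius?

First list Z and electron count for each: Al^3+ (Z=13, 10 e⁻), Mg^2+ (Z=12, 10 e⁻), Ca^2+ (Z=20, 18 e⁻), K^+ (Z=19, 18 e⁻), Cl^- (Z=17, 18 e⁻). Al^3+ < Mg^2+ (both 10 e⁻, Z=13>12); Mg^2+ < Ca^2+ (same group, 1 shell fewer); Ca^2+ < K^+ (both 18 e⁻, Z=20>19); K^+ < Cl^- (both 18 e⁻, Z=19>17).
Full ascending order: Al^3+ < Mg^2+ < Ca^2+ < K^+ < Cl^-. Counting from the largest, position 4 is Mg^2+.

Mg^2+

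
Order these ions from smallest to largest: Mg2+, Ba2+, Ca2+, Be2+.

All are in the same group with charge +2. Radius grows down the group as n (the outermost shell) increases.

Be2+ < Mg2+ < Ca2+ < Ba2+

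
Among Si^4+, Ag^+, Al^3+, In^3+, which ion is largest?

Work out protons and electrons: Si^4+ (Z=14, 10 e⁻), Al^3+ (Z=13, 10 e⁻), In^3+ (Z=49, 46 e⁻), Ag^+ (Z=47, 46 e⁻). Si^4+ < Al^3+ (isoelectronic, higher Z=14 is smaller); Al^3+ < In^3+ (same group, period 3 vs 5); In^3+ < Ag^+ (isoelectronic, higher Z=49 is smaller).

Ag^+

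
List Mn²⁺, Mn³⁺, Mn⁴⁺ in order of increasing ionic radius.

Same element, different charge: the more highly charged cation has fewer electrons and a greater effective nuclear charge per electron, making Mn⁴⁺ the smallest.

Mn⁴⁺ < Mn³⁺ < Mn²⁺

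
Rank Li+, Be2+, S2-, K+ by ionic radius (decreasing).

Be2+ (Z=4, 2 e⁻), Li+ (Z=3, 2 e⁻), K+ (Z=19, 18 e⁻), S2- (Z=16, 18 e⁻). Be2+ < Li+ (isoelectronic, higher Z=4 is smaller); Li+ < K+ (same group, period 2 vs 4); K+ < S2- (both 18 e⁻, Z=19>16).

S2- > K+ > Li+ > Be2+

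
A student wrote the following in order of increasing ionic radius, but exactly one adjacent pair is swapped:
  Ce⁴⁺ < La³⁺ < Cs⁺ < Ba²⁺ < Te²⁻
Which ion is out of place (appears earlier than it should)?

Cs⁺

Check each adjacent pair. Cs⁺ and Ba²⁺ are reversed: they are isoelectronic (54 e⁻) and Ba has more protons than Cs (56 vs 55), making Ba²⁺ smaller. No other neighbouring pair contradicts the periodic trends, so Cs⁺ is the ion listed too early.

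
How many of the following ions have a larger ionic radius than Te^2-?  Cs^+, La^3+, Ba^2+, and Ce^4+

0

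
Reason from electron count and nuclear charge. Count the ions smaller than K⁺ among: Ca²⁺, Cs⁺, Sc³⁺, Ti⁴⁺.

3

First list Z and electron count for each: Ti⁴⁺ (Z=22, 18 e⁻), Sc³⁺ (Z=21, 18 e⁻), Ca²⁺ (Z=20, 18 e⁻), K⁺ (Z=19, 18 e⁻), Cs⁺ (Z=55, 54 e⁻). Ti⁴⁺ < Sc³⁺ (both 18 e⁻, Z=22>21); Sc³⁺ < Ca²⁺ (both 18 e⁻, Z=21>20); Ca²⁺ < K⁺ (isoelectronic, higher Z=20 is smaller); K⁺ < Cs⁺ (same group, 2 shells fewer).
Overall: Ti⁴⁺ < Sc³⁺ < Ca²⁺ < K⁺ < Cs⁺. K⁺ has 3 below it and 1 above. Count: 3.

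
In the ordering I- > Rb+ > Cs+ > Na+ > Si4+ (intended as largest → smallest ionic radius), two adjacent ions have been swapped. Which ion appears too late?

Cs+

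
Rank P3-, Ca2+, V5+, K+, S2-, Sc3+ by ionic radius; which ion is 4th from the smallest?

Isoelectronic series (18 e⁻ each). Size is set by nuclear charge: more protons means a smaller ion. V5+ (Z=23), Sc3+ (Z=21), Ca2+ (Z=20), K+ (Z=19), S2- (Z=16), P3- (Z=15).
Ordering: V5+ < Sc3+ < Ca2+ < K+ < S2- < P3-. The 4th smallest is K+.

K+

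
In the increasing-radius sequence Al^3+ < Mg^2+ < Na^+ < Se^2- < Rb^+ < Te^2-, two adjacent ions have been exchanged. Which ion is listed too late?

Rb^+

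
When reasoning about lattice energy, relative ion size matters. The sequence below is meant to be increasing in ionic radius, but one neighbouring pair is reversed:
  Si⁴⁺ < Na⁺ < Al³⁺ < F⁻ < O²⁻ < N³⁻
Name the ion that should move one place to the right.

Check each adjacent pair. Na⁺ and Al³⁺ are reversed: both have 10 electrons but Z(Al)=13 > Z(Na)=11, so Al³⁺ should be the smaller of the two. No other neighbouring pair contradicts the periodic trends, so Na⁺ is the ion listed too early.

Na⁺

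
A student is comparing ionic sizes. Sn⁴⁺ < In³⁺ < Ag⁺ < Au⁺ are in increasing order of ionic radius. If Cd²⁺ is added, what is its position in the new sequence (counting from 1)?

3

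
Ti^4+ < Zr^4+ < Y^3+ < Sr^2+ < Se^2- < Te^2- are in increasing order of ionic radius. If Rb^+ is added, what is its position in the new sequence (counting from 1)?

5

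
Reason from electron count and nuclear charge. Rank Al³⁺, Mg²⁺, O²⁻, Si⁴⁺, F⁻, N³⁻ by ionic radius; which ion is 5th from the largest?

Al³⁺

These species are isoelectronic with 10 electrons. The only difference is the number of protons: Si⁴⁺ (Z=14), Al³⁺ (Z=13), Mg²⁺ (Z=12), F⁻ (Z=9), O²⁻ (Z=8), N³⁻ (Z=7). The strongest nuclear pull (Si⁴⁺) gives the smallest ion.
So the order is Si⁴⁺ < Al³⁺ < Mg²⁺ < F⁻ < O²⁻ < N³⁻; the 5th-largest ion is Al³⁺.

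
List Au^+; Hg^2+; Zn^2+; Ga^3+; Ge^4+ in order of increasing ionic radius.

Ge^4+ < Ga^3+ < Zn^2+ < Hg^2+ < Au^+

Tabulating Z and e⁻: Ge^4+ (Z=32, 28 e⁻), Ga^3+ (Z=31, 28 e⁻), Zn^2+ (Z=30, 28 e⁻), Hg^2+ (Z=80, 78 e⁻), Au^+ (Z=79, 78 e⁻). Ge^4+ < Ga^3+ (both 28 e⁻, Z=32>31); Ga^3+ < Zn^2+ (isoelectronic, higher Z=31 is smaller); Zn^2+ < Hg^2+ (same group, 2 shells fewer); Hg^2+ < Au^+ (both 78 e⁻, Z=80>79).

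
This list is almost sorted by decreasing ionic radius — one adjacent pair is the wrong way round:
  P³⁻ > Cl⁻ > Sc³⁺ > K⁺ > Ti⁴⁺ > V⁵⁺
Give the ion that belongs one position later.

Scanning neighbour by neighbour, only Sc³⁺/K⁺ violates a trend: they are isoelectronic (18 e⁻) and Sc has more protons than K (21 vs 19), making Sc³⁺ smaller. That makes Sc³⁺ the one sitting a position early relative to where it belongs.

Sc³⁺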